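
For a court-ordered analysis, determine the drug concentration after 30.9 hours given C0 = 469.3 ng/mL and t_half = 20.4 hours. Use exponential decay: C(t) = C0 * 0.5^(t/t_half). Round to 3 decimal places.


Drug concentration decay:
Number of half-lives = t / t_half = 30.9 / 20.4 = 1.514706
Decay factor = 0.5^1.514706 = 0.34996778
C(t) = 469.3 * 0.34996778 = 164.240 ng/mL

164.240


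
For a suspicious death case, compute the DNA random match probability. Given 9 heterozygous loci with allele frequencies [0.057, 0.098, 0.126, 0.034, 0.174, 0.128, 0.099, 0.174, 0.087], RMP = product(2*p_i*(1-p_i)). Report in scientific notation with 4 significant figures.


Computing RMP for 9 loci:
Locus 1: 2 * 0.057 * 0.943 = 0.107502
Locus 2: 2 * 0.098 * 0.902 = 0.176792
Locus 3: 2 * 0.126 * 0.874 = 0.220248
Locus 4: 2 * 0.034 * 0.966 = 0.065688
Locus 5: 2 * 0.174 * 0.826 = 0.287448
Locus 6: 2 * 0.128 * 0.872 = 0.223232
Locus 7: 2 * 0.099 * 0.901 = 0.178398
Locus 8: 2 * 0.174 * 0.826 = 0.287448
Locus 9: 2 * 0.087 * 0.913 = 0.158862
RMP = 1.437e-07

1.437e-07


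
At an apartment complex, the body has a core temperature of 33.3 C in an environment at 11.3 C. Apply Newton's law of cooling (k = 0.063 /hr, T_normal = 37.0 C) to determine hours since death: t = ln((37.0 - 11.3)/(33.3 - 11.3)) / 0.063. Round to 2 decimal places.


Using Newton's law of cooling:
t = ln((T_normal - T_ambient) / (T_body - T_ambient)) / k
T_normal - T_ambient = 25.7
T_body - T_ambient = 22.0
Ratio = 1.168182
ln(ratio) = 0.155449
t = 0.155449 / 0.063 = 2.47 hours

2.47


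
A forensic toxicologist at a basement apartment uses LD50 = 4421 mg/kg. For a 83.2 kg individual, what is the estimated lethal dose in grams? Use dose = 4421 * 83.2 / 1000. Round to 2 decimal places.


Lethal dose calculation:
Lethal dose = LD50 * body_weight / 1000
= 4421 * 83.2 / 1000
= 367827.2 / 1000
= 367.83 g

367.83


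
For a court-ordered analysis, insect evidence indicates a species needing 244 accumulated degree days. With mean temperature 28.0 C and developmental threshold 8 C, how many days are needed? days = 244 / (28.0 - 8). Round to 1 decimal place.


Insect development time:
Effective temperature = avg_temp - T_base = 28.0 - 8 = 20.0 C
Days = ADD / effective_temp = 244 / 20.0 = 12.2 days

12.2


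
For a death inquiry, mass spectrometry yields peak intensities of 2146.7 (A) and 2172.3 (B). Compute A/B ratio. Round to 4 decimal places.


Spectral peak ratio:
Peak A = 2146.7 counts
Peak B = 2172.3 counts
Ratio = 2146.7 / 2172.3 = 0.9882

0.9882


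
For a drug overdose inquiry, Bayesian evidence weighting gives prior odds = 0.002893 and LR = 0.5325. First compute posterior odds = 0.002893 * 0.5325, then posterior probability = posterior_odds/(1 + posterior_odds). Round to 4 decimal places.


Bayesian evidence evaluation:
Posterior odds = prior_odds * LR = 0.002893 * 0.5325 = 0.001540523
Posterior probability = posterior_odds / (1 + posterior_odds)
= 0.001540523 / (1 + 0.001540523)
= 0.001540523 / 1.001540523
= 0.0015

0.0015


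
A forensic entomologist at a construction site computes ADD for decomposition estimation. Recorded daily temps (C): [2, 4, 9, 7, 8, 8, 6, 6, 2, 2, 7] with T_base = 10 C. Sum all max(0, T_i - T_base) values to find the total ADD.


Computing ADD day by day:
Day 1: max(0, 2 - 10) = 0
Day 2: max(0, 4 - 10) = 0
Day 3: max(0, 9 - 10) = 0
Day 4: max(0, 7 - 10) = 0
Day 5: max(0, 8 - 10) = 0
Day 6: max(0, 8 - 10) = 0
Day 7: max(0, 6 - 10) = 0
Day 8: max(0, 6 - 10) = 0
Day 9: max(0, 2 - 10) = 0
Day 10: max(0, 2 - 10) = 0
Day 11: max(0, 7 - 10) = 0
Total ADD = 0

0


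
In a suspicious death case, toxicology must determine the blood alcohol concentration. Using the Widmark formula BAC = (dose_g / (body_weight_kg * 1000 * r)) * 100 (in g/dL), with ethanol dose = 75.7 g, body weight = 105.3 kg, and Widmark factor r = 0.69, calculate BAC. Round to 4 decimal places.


Applying the Widmark formula:
BAC = (dose_g / (body_wt * 1000 * r)) * 100
Denominator = 105.3 * 1000 * 0.69 = 72657
BAC = (75.7 / 72657) * 100
BAC = 0.1042 g/dL

0.1042


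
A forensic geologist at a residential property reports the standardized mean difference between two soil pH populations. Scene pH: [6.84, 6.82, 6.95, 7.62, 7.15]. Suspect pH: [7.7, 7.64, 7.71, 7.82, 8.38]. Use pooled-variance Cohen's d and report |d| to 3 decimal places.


Pooled-variance Cohen's d for soil pH comparison:
Scene mean = 35.38 / 5 = 7.076
Suspect mean = 39.25 / 5 = 7.85
Scene sample variance s_s^2 = 0.10963
Suspect sample variance s_c^2 = 0.092
Pooled variance = ((n_s-1)*s_s^2 + (n_c-1)*s_c^2) / (n_s + n_c - 2) = 0.100815
Pooled SD = sqrt(0.100815) = 0.317514
Mean difference = -0.774
|d| = |-0.774| / 0.317514 = 2.438

2.438


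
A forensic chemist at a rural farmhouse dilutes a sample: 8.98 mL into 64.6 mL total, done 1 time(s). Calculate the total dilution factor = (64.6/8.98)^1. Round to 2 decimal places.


Dilution factor calculation:
Single dilution = V_total / V_sample = 64.6 / 8.98 ≈ 7.193764
Number of dilutions = 1
Total DF = (64.6 / 8.98)^1 (full precision, rounded at the end) = 7.19

7.19


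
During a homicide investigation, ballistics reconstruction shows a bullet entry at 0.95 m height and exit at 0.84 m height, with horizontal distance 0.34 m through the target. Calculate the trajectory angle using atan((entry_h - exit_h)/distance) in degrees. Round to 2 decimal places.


Bullet trajectory angle:
Height difference = 0.95 - 0.84 = 0.11 m
angle = atan(0.11 / 0.34)
angle = atan(0.323529)
angle = 17.93 degrees

17.93


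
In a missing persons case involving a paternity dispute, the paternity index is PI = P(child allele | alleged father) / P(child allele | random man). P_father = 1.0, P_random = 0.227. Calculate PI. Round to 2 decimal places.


Paternity Index calculation:
PI = P(allele|father) / P(allele|random)
PI = 1.0 / 0.227
PI = 4.41

4.41


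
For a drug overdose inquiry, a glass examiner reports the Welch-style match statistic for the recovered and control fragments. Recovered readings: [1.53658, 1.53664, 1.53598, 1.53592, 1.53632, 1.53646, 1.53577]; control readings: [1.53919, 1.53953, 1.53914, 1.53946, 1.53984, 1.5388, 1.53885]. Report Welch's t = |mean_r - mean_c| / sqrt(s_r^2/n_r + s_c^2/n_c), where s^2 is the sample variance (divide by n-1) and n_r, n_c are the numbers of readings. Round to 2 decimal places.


Welch's t-criterion for glass RI comparison:
Recovered mean = sum / n_r = 10.75367 / 7 = 1.5362386
Control mean = sum / n_c = 10.77481 / 7 = 1.5392586
Recovered sample variance s_r^2 = 1.20214e-07
Control sample variance s_c^2 = 1.41381e-07
Welch SE (unpooled) = sqrt(s_r^2/n_r + s_c^2/n_c) = sqrt(1.71735e-08 + 2.01973e-08) = sqrt(3.73708e-08) = 0.000193315
|mean_r - mean_c| = 0.00302
t = 0.00302 / 0.000193315 = 15.62

15.62


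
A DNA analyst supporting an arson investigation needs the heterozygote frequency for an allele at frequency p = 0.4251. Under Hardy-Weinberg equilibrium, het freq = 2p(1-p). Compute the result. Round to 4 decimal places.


Hardy-Weinberg heterozygote frequency:
q = 1 - p = 1 - 0.4251 = 0.5749
2pq = 2 * 0.4251 * 0.5749 = 0.4888

0.4888


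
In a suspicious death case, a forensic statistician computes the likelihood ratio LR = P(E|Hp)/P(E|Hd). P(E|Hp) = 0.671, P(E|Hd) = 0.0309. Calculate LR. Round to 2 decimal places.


Likelihood ratio calculation:
LR = P(E|Hp) / P(E|Hd)
LR = 0.671 / 0.0309
LR = 21.72

21.72


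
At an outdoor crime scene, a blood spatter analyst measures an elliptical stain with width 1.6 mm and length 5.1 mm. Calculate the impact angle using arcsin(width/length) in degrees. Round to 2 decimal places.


Blood spatter impact angle calculation:
width / length = 1.6 / 5.1 = 0.313725
angle = arcsin(0.313725)
angle = 18.28 degrees

18.28


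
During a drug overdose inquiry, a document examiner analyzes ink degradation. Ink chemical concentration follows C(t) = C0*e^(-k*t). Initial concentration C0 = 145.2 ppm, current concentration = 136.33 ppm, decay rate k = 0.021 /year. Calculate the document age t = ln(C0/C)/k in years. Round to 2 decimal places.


Document age estimation:
C0/C = 145.2 / 136.33 = 1.065063
ln(C0/C) = 0.063034
t = 0.063034 / 0.021 = 3.00 years

3.00


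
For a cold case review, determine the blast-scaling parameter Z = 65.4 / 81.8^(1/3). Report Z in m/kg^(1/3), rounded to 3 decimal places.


Scaled distance calculation:
W^(1/3) = 81.8^(1/3) = 4.340947
Z = R / W^(1/3) = 65.4 / 4.340947
Z = 15.066 m/kg^(1/3)

15.066


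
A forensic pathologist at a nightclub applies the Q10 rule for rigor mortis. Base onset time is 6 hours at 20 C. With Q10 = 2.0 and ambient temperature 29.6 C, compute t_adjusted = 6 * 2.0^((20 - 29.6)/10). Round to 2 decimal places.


Rigor mortis time adjustment:
Exponent = (T_ref - T_actual) / 10 = (20 - 29.6) / 10 = -0.96
Q10 factor = 2.0^-0.96 = 0.51406
t_adjusted = 6 * 0.51406 = 3.08 hours

3.08


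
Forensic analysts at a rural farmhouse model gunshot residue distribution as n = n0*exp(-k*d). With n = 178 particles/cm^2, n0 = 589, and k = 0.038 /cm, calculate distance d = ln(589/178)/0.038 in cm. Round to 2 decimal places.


GSR distance calculation:
n0/n = 589 / 178 = 3.308989
ln(n0/n) = 1.196643
d = 1.196643 / 0.038 = 31.49 cm

31.49


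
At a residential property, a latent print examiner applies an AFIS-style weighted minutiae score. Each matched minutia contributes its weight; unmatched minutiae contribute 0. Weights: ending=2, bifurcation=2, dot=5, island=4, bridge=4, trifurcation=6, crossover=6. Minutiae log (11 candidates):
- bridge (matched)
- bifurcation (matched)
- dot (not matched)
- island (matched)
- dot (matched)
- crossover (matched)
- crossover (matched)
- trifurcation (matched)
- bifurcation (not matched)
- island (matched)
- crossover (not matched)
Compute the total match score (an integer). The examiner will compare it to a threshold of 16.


Weighted minutiae match score:
  bridge: matched, +4 (running total 4)
  bifurcation: matched, +2 (running total 6)
  dot: not matched, +0
  island: matched, +4 (running total 10)
  dot: matched, +5 (running total 15)
  crossover: matched, +6 (running total 21)
  crossover: matched, +6 (running total 27)
  trifurcation: matched, +6 (running total 33)
  bifurcation: not matched, +0
  island: matched, +4 (running total 37)
  crossover: not matched, +0
Total score = 37
Threshold = 16; verdict = identification

37


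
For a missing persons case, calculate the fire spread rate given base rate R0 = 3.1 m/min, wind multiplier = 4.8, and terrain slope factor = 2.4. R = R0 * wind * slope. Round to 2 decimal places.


Fire spread rate calculation:
R = R0 * wind_factor * slope_factor
= 3.1 * 4.8 * 2.4
= 14.88 * 2.4
= 35.71 m/min

35.71


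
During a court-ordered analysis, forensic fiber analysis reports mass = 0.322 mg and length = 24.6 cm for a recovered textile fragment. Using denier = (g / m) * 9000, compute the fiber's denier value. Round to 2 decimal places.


Denier calculation:
Mass in grams = 0.322 mg / 1000 = 0.000322 g
Length in meters = 24.6 cm / 100 = 0.246 m
Linear density = mass / length = 0.000322 / 0.246 = 0.00130894 g/m
Denier = (g/m) * 9000 = 0.00130894 * 9000 = 11.78

11.78


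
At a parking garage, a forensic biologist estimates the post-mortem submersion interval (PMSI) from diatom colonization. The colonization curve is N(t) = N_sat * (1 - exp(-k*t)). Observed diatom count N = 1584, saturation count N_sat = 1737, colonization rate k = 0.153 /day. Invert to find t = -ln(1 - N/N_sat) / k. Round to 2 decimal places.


PMSI from diatom colonization curve:
N / N_sat = 1584 / 1737 = 0.911917
1 - N/N_sat = 0.088083
ln(1 - N/N_sat) = -2.429476
t = -ln(1 - N/N_sat) / k = -(-2.429476) / 0.153 = 15.88 days

15.88


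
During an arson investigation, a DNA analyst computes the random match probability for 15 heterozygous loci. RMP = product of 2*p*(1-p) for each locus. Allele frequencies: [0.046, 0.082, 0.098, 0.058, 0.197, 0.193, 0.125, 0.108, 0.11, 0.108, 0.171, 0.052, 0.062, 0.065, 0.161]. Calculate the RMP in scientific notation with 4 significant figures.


Computing RMP for 15 loci:
Locus 1: 2 * 0.046 * 0.954 = 0.087768
Locus 2: 2 * 0.082 * 0.918 = 0.150552
Locus 3: 2 * 0.098 * 0.902 = 0.176792
Locus 4: 2 * 0.058 * 0.942 = 0.109272
Locus 5: 2 * 0.197 * 0.803 = 0.316382
Locus 6: 2 * 0.193 * 0.807 = 0.311502
Locus 7: 2 * 0.125 * 0.875 = 0.21875
Locus 8: 2 * 0.108 * 0.892 = 0.192672
Locus 9: 2 * 0.11 * 0.89 = 0.1958
Locus 10: 2 * 0.108 * 0.892 = 0.192672
Locus 11: 2 * 0.171 * 0.829 = 0.283518
Locus 12: 2 * 0.052 * 0.948 = 0.098592
Locus 13: 2 * 0.062 * 0.938 = 0.116312
Locus 14: 2 * 0.065 * 0.935 = 0.12155
Locus 15: 2 * 0.161 * 0.839 = 0.270158
RMP = 4.271e-12

4.271e-12


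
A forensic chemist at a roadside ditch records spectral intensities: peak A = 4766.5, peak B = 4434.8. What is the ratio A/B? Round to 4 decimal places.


Spectral peak ratio:
Peak A = 4766.5 counts
Peak B = 4434.8 counts
Ratio = 4766.5 / 4434.8 = 1.0748

1.0748


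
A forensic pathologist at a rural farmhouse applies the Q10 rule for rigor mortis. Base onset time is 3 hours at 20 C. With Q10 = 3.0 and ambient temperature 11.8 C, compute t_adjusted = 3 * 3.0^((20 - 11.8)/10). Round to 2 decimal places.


Rigor mortis time adjustment:
Exponent = (T_ref - T_actual) / 10 = (20 - 11.8) / 10 = 0.82
Q10 factor = 3.0^0.82 = 2.46172
t_adjusted = 3 * 2.46172 = 7.39 hours

7.39


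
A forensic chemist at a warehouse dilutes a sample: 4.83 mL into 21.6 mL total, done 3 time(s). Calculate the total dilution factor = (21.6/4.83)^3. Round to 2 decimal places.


Dilution factor calculation:
Single dilution = V_total / V_sample = 21.6 / 4.83 ≈ 4.47205
Number of dilutions = 3
Total DF = (21.6 / 4.83)^3 (full precision, rounded at the end) = 89.44

89.44


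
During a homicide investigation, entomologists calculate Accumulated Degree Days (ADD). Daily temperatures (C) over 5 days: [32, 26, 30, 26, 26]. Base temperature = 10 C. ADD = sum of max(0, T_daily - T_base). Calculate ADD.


Computing ADD day by day:
Day 1: max(0, 32 - 10) = 22
Day 2: max(0, 26 - 10) = 16
Day 3: max(0, 30 - 10) = 20
Day 4: max(0, 26 - 10) = 16
Day 5: max(0, 26 - 10) = 16
Total ADD = 90

90


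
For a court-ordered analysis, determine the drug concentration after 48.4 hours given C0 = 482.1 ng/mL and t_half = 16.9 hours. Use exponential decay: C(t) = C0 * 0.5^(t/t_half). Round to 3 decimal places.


Drug concentration decay:
Number of half-lives = t / t_half = 48.4 / 16.9 = 2.863905
Decay factor = 0.5^2.863905 = 0.13736582
C(t) = 482.1 * 0.13736582 = 66.224 ng/mL

66.224


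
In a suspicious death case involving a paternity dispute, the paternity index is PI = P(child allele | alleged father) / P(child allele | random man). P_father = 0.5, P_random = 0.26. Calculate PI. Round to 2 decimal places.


Paternity Index calculation:
PI = P(allele|father) / P(allele|random)
PI = 0.5 / 0.26
PI = 1.92

1.92


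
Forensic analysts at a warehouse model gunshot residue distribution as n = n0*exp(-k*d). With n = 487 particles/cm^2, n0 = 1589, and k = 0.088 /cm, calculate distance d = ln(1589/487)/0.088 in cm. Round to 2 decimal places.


GSR distance calculation:
n0/n = 1589 / 487 = 3.262834
ln(n0/n) = 1.182596
d = 1.182596 / 0.088 = 13.44 cm

13.44


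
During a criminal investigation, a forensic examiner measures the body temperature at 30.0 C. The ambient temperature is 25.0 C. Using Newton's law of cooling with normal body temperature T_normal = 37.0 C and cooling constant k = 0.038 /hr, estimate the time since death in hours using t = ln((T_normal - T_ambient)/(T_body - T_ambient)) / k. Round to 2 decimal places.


Using Newton's law of cooling:
t = ln((T_normal - T_ambient) / (T_body - T_ambient)) / k
T_normal - T_ambient = 12.0
T_body - T_ambient = 5.0
Ratio = 2.4
ln(ratio) = 0.875469
t = 0.875469 / 0.038 = 23.04 hours

23.04


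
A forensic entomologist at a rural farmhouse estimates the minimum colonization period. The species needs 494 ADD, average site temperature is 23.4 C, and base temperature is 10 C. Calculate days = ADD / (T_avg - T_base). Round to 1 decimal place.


Insect development time:
Effective temperature = avg_temp - T_base = 23.4 - 10 = 13.4 C
Days = ADD / effective_temp = 494 / 13.4 = 36.9 days

36.9


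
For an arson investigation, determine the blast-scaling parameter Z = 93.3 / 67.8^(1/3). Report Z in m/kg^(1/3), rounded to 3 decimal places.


Scaled distance calculation:
W^(1/3) = 67.8^(1/3) = 4.07765
Z = R / W^(1/3) = 93.3 / 4.07765
Z = 22.881 m/kg^(1/3)

22.881


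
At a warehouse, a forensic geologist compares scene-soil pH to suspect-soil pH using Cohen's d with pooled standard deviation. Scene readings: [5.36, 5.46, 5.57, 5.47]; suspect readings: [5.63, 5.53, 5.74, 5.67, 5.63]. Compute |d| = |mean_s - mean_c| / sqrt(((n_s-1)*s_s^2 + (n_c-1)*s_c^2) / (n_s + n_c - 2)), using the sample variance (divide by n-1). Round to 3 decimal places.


Pooled-variance Cohen's d for soil pH comparison:
Scene mean = 21.86 / 4 = 5.465
Suspect mean = 28.2 / 5 = 5.64
Scene sample variance s_s^2 = 0.007367
Suspect sample variance s_c^2 = 0.0058
Pooled variance = ((n_s-1)*s_s^2 + (n_c-1)*s_c^2) / (n_s + n_c - 2) = 0.006471
Pooled SD = sqrt(0.006471) = 0.080443
Mean difference = -0.175
|d| = |-0.175| / 0.080443 = 2.175

2.175


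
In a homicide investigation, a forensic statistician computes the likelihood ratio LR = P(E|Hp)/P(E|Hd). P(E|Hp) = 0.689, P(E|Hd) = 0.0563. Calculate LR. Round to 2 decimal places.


Likelihood ratio calculation:
LR = P(E|Hp) / P(E|Hd)
LR = 0.689 / 0.0563
LR = 12.24

12.24


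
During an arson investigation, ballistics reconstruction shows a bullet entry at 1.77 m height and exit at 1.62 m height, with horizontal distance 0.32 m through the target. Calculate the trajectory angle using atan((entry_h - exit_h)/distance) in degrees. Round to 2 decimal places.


Bullet trajectory angle:
Height difference = 1.77 - 1.62 = 0.15 m
angle = atan(0.15 / 0.32)
angle = atan(0.46875)
angle = 25.11 degrees

25.11


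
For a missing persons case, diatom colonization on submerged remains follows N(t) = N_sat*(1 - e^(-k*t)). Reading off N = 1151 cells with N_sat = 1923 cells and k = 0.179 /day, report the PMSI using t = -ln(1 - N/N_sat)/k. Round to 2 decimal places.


PMSI from diatom colonization curve:
N / N_sat = 1151 / 1923 = 0.598544
1 - N/N_sat = 0.401456
ln(1 - N/N_sat) = -0.912657
t = -ln(1 - N/N_sat) / k = -(-0.912657) / 0.179 = 5.10 days

5.10


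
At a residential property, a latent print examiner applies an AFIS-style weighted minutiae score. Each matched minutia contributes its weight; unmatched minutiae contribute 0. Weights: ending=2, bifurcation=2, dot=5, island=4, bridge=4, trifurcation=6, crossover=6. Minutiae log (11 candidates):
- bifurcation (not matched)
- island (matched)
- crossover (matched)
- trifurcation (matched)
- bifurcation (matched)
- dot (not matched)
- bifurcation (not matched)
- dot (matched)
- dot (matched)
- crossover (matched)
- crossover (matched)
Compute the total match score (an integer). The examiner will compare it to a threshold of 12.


Weighted minutiae match score:
  bifurcation: not matched, +0
  island: matched, +4 (running total 4)
  crossover: matched, +6 (running total 10)
  trifurcation: matched, +6 (running total 16)
  bifurcation: matched, +2 (running total 18)
  dot: not matched, +0
  bifurcation: not matched, +0
  dot: matched, +5 (running total 23)
  dot: matched, +5 (running total 28)
  crossover: matched, +6 (running total 34)
  crossover: matched, +6 (running total 40)
Total score = 40
Threshold = 12; verdict = identification

40


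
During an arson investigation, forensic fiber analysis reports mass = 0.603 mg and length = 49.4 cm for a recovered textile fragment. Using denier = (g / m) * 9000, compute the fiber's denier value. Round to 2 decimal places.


Denier calculation:
Mass in grams = 0.603 mg / 1000 = 0.000603 g
Length in meters = 49.4 cm / 100 = 0.494 m
Linear density = mass / length = 0.000603 / 0.494 = 0.00122065 g/m
Denier = (g/m) * 9000 = 0.00122065 * 9000 = 10.99

10.99


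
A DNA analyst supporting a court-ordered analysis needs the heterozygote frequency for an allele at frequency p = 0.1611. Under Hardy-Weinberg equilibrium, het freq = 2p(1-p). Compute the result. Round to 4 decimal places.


Hardy-Weinberg heterozygote frequency:
q = 1 - p = 1 - 0.1611 = 0.8389
2pq = 2 * 0.1611 * 0.8389 = 0.2703

0.2703


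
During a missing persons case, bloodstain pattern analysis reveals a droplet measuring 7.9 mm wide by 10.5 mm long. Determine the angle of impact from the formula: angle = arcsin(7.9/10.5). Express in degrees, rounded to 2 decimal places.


Blood spatter impact angle calculation:
width / length = 7.9 / 10.5 = 0.752381
angle = arcsin(0.752381)
angle = 48.80 degrees

48.80


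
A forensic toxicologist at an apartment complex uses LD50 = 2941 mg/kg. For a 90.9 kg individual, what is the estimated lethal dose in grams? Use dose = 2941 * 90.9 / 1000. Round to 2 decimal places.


Lethal dose calculation:
Lethal dose = LD50 * body_weight / 1000
= 2941 * 90.9 / 1000
= 267336.9 / 1000
= 267.34 g

267.34


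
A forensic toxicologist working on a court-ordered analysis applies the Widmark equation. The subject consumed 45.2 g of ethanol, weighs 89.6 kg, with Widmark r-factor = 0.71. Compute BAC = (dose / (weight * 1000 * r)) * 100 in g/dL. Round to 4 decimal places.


Applying the Widmark formula:
BAC = (dose_g / (body_wt * 1000 * r)) * 100
Denominator = 89.6 * 1000 * 0.71 = 63616
BAC = (45.2 / 63616) * 100
BAC = 0.0711 g/dL

0.0711


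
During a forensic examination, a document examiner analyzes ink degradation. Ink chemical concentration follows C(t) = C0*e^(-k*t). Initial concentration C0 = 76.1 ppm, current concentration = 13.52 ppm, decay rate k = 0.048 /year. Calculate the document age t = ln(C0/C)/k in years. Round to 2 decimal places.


Document age estimation:
C0/C = 76.1 / 13.52 = 5.628698
ln(C0/C) = 1.727878
t = 1.727878 / 0.048 = 36.00 years

36.00


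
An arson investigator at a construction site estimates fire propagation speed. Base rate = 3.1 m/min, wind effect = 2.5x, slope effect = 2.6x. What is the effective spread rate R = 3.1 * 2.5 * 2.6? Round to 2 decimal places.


Fire spread rate calculation:
R = R0 * wind_factor * slope_factor
= 3.1 * 2.5 * 2.6
= 7.75 * 2.6
= 20.15 m/min

20.15


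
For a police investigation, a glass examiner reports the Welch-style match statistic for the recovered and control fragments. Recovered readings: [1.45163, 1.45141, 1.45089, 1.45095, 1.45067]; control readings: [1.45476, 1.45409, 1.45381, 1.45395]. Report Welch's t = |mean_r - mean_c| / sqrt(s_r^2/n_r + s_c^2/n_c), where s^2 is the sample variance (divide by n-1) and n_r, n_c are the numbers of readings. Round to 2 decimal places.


Welch's t-criterion for glass RI comparison:
Recovered mean = sum / n_r = 7.25555 / 5 = 1.45111
Control mean = sum / n_c = 5.81661 / 4 = 1.4541525
Recovered sample variance s_r^2 = 1.57e-07
Control sample variance s_c^2 = 1.77092e-07
Welch SE (unpooled) = sqrt(s_r^2/n_r + s_c^2/n_c) = sqrt(3.14e-08 + 4.42729e-08) = sqrt(7.56729e-08) = 0.000275087
|mean_r - mean_c| = 0.0030425
t = 0.0030425 / 0.000275087 = 11.06

11.06


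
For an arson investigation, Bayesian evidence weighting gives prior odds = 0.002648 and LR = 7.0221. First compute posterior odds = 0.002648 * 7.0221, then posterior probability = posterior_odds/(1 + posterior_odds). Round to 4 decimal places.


Bayesian evidence evaluation:
Posterior odds = prior_odds * LR = 0.002648 * 7.0221 = 0.01859452
Posterior probability = posterior_odds / (1 + posterior_odds)
= 0.01859452 / (1 + 0.01859452)
= 0.01859452 / 1.01859452
= 0.0183

0.0183


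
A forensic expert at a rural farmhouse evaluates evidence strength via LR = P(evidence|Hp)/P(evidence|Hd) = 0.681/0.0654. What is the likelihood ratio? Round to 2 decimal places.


Likelihood ratio calculation:
LR = P(E|Hp) / P(E|Hd)
LR = 0.681 / 0.0654
LR = 10.41

10.41


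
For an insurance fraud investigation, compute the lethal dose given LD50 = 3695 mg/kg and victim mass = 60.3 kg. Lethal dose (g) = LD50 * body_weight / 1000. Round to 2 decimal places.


Lethal dose calculation:
Lethal dose = LD50 * body_weight / 1000
= 3695 * 60.3 / 1000
= 222808.5 / 1000
= 222.81 g

222.81


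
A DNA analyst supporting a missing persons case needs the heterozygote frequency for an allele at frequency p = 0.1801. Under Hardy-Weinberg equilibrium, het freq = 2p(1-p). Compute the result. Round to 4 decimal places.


Hardy-Weinberg heterozygote frequency:
q = 1 - p = 1 - 0.1801 = 0.8199
2pq = 2 * 0.1801 * 0.8199 = 0.2953

0.2953


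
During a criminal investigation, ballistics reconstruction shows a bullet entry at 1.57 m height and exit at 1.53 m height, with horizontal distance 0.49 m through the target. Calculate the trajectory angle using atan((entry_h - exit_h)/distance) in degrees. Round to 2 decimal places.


Bullet trajectory angle:
Height difference = 1.57 - 1.53 = 0.04 m
angle = atan(0.04 / 0.49)
angle = atan(0.081633)
angle = 4.67 degrees

4.67


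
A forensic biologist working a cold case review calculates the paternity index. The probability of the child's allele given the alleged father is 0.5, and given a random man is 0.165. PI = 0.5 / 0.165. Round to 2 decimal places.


Paternity Index calculation:
PI = P(allele|father) / P(allele|random)
PI = 0.5 / 0.165
PI = 3.03

3.03


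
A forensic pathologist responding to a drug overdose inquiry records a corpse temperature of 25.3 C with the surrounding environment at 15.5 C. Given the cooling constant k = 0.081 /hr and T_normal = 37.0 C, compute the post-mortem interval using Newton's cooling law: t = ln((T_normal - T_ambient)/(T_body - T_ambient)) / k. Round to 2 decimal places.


Using Newton's law of cooling:
t = ln((T_normal - T_ambient) / (T_body - T_ambient)) / k
T_normal - T_ambient = 21.5
T_body - T_ambient = 9.8
Ratio = 2.193878
ln(ratio) = 0.785671
t = 0.785671 / 0.081 = 9.70 hours

9.70


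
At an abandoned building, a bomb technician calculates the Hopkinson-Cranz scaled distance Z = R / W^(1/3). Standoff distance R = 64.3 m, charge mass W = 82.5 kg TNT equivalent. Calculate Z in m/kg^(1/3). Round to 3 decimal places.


Scaled distance calculation:
W^(1/3) = 82.5^(1/3) = 4.353294
Z = R / W^(1/3) = 64.3 / 4.353294
Z = 14.770 m/kg^(1/3)

14.770


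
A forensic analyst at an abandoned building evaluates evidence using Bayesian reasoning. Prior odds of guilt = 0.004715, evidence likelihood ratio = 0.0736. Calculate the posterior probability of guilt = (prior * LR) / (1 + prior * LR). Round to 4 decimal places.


Bayesian evidence evaluation:
Posterior odds = prior_odds * LR = 0.004715 * 0.0736 = 0.000347024
Posterior probability = posterior_odds / (1 + posterior_odds)
= 0.000347024 / (1 + 0.000347024)
= 0.000347024 / 1.000347024
= 0.0003

0.0003


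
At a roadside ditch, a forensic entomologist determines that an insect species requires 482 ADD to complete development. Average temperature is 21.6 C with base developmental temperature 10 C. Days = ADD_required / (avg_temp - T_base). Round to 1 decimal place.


Insect development time:
Effective temperature = avg_temp - T_base = 21.6 - 10 = 11.6 C
Days = ADD / effective_temp = 482 / 11.6 = 41.6 days

41.6


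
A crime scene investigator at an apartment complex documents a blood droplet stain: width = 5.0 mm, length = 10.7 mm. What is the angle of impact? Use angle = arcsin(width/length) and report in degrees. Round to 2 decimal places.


Blood spatter impact angle calculation:
width / length = 5.0 / 10.7 = 0.46729
angle = arcsin(0.46729)
angle = 27.86 degrees

27.86


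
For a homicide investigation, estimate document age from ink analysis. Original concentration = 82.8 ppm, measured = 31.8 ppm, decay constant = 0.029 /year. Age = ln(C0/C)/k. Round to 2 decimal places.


Document age estimation:
C0/C = 82.8 / 31.8 = 2.603774
ln(C0/C) = 0.956962
t = 0.956962 / 0.029 = 33.00 years

33.00


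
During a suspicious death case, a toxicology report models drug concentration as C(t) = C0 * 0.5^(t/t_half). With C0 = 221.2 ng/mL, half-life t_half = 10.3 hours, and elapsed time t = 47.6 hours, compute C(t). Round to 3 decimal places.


Drug concentration decay:
Number of half-lives = t / t_half = 47.6 / 10.3 = 4.621359
Decay factor = 0.5^4.621359 = 0.04062864
C(t) = 221.2 * 0.04062864 = 8.987 ng/mL

8.987


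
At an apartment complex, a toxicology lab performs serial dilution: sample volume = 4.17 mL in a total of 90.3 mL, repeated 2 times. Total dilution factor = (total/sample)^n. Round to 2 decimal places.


Dilution factor calculation:
Single dilution = V_total / V_sample = 90.3 / 4.17 ≈ 21.654676
Number of dilutions = 2
Total DF = (90.3 / 4.17)^2 (full precision, rounded at the end) = 468.93

468.93


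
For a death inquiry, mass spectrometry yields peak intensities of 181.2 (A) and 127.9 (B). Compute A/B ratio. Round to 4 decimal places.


Spectral peak ratio:
Peak A = 181.2 counts
Peak B = 127.9 counts
Ratio = 181.2 / 127.9 = 1.4167

1.4167


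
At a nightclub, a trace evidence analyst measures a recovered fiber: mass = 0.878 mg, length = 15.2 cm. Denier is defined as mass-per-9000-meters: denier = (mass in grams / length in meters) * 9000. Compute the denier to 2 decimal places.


Denier calculation:
Mass in grams = 0.878 mg / 1000 = 0.000878 g
Length in meters = 15.2 cm / 100 = 0.152 m
Linear density = mass / length = 0.000878 / 0.152 = 0.00577632 g/m
Denier = (g/m) * 9000 = 0.00577632 * 9000 = 51.99

51.99


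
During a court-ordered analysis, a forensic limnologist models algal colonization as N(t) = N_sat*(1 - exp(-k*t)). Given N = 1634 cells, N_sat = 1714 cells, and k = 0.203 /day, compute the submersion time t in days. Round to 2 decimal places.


PMSI from diatom colonization curve:
N / N_sat = 1634 / 1714 = 0.953326
1 - N/N_sat = 0.046674
ln(1 - N/N_sat) = -3.064568
t = -ln(1 - N/N_sat) / k = -(-3.064568) / 0.203 = 15.10 days

15.10


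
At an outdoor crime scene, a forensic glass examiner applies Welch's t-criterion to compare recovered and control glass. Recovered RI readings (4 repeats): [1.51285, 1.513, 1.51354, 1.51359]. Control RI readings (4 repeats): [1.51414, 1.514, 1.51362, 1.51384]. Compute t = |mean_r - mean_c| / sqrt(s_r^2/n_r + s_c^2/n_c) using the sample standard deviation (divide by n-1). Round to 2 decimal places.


Welch's t-criterion for glass RI comparison:
Recovered mean = sum / n_r = 6.05298 / 4 = 1.513245
Control mean = sum / n_c = 6.0556 / 4 = 1.5139
Recovered sample variance s_r^2 = 1.407e-07
Control sample variance s_c^2 = 4.98667e-08
Welch SE (unpooled) = sqrt(s_r^2/n_r + s_c^2/n_c) = sqrt(3.5175e-08 + 1.24667e-08) = sqrt(4.76417e-08) = 0.00021827
|mean_r - mean_c| = 0.000655
t = 0.000655 / 0.00021827 = 3.00

3.00


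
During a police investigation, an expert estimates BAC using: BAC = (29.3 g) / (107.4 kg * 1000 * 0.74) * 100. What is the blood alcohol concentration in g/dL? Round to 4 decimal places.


Applying the Widmark formula:
BAC = (dose_g / (body_wt * 1000 * r)) * 100
Denominator = 107.4 * 1000 * 0.74 = 79476
BAC = (29.3 / 79476) * 100
BAC = 0.0369 g/dL

0.0369


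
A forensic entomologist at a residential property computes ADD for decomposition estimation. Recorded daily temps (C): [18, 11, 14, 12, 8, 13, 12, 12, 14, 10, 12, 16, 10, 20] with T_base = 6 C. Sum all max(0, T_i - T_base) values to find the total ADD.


Computing ADD day by day:
Day 1: max(0, 18 - 6) = 12
Day 2: max(0, 11 - 6) = 5
Day 3: max(0, 14 - 6) = 8
Day 4: max(0, 12 - 6) = 6
Day 5: max(0, 8 - 6) = 2
Day 6: max(0, 13 - 6) = 7
Day 7: max(0, 12 - 6) = 6
Day 8: max(0, 12 - 6) = 6
Day 9: max(0, 14 - 6) = 8
Day 10: max(0, 10 - 6) = 4
Day 11: max(0, 12 - 6) = 6
Day 12: max(0, 16 - 6) = 10
Day 13: max(0, 10 - 6) = 4
Day 14: max(0, 20 - 6) = 14
Total ADD = 98

98


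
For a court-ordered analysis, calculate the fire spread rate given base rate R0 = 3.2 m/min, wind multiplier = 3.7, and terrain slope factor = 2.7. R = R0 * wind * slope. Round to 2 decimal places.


Fire spread rate calculation:
R = R0 * wind_factor * slope_factor
= 3.2 * 3.7 * 2.7
= 11.84 * 2.7
= 31.97 m/min

31.97


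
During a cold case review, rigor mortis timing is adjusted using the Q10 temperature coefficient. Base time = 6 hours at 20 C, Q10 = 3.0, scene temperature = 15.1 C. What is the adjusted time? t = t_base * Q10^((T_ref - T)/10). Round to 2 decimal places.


Rigor mortis time adjustment:
Exponent = (T_ref - T_actual) / 10 = (20 - 15.1) / 10 = 0.49
Q10 factor = 3.0^0.49 = 1.71313
t_adjusted = 6 * 1.71313 = 10.28 hours

10.28


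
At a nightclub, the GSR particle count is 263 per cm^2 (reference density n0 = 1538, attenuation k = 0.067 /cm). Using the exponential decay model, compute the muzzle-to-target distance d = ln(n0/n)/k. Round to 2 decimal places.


GSR distance calculation:
n0/n = 1538 / 263 = 5.847909
ln(n0/n) = 1.766084
d = 1.766084 / 0.067 = 26.36 cm

26.36


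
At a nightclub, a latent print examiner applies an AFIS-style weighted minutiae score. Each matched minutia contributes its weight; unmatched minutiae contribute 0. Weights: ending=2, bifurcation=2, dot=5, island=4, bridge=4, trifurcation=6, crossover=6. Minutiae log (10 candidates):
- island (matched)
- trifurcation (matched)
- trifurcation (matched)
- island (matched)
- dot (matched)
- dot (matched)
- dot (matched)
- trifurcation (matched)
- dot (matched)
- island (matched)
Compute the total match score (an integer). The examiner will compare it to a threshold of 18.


Weighted minutiae match score:
  island: matched, +4 (running total 4)
  trifurcation: matched, +6 (running total 10)
  trifurcation: matched, +6 (running total 16)
  island: matched, +4 (running total 20)
  dot: matched, +5 (running total 25)
  dot: matched, +5 (running total 30)
  dot: matched, +5 (running total 35)
  trifurcation: matched, +6 (running total 41)
  dot: matched, +5 (running total 46)
  island: matched, +4 (running total 50)
Total score = 50
Threshold = 18; verdict = identification

50


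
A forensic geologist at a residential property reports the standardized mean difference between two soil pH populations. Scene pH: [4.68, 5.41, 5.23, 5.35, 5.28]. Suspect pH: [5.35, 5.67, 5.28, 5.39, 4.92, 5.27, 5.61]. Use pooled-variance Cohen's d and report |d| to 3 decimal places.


Pooled-variance Cohen's d for soil pH comparison:
Scene mean = 25.95 / 5 = 5.19
Suspect mean = 37.49 / 7 = 5.355714
Scene sample variance s_s^2 = 0.08595
Suspect sample variance s_c^2 = 0.061262
Pooled variance = ((n_s-1)*s_s^2 + (n_c-1)*s_c^2) / (n_s + n_c - 2) = 0.071137
Pooled SD = sqrt(0.071137) = 0.266715
Mean difference = -0.165714
|d| = |-0.165714| / 0.266715 = 0.621

0.621


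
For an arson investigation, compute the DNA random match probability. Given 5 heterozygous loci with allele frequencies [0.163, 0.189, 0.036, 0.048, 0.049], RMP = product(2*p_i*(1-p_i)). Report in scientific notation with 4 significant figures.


Computing RMP for 5 loci:
Locus 1: 2 * 0.163 * 0.837 = 0.272862
Locus 2: 2 * 0.189 * 0.811 = 0.306558
Locus 3: 2 * 0.036 * 0.964 = 0.069408
Locus 4: 2 * 0.048 * 0.952 = 0.091392
Locus 5: 2 * 0.049 * 0.951 = 0.093198
RMP = 4.945e-05

4.945e-05


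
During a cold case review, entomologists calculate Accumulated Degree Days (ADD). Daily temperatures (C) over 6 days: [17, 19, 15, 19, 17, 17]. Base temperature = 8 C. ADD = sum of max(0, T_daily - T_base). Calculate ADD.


Computing ADD day by day:
Day 1: max(0, 17 - 8) = 9
Day 2: max(0, 19 - 8) = 11
Day 3: max(0, 15 - 8) = 7
Day 4: max(0, 19 - 8) = 11
Day 5: max(0, 17 - 8) = 9
Day 6: max(0, 17 - 8) = 9
Total ADD = 56

56


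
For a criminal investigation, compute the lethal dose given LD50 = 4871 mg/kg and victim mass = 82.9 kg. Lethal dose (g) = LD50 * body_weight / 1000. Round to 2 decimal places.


Lethal dose calculation:
Lethal dose = LD50 * body_weight / 1000
= 4871 * 82.9 / 1000
= 403805.9 / 1000
= 403.81 g

403.81


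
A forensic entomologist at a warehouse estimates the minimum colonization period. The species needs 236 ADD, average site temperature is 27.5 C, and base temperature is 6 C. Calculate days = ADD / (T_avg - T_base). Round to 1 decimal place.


Insect development time:
Effective temperature = avg_temp - T_base = 27.5 - 6 = 21.5 C
Days = ADD / effective_temp = 236 / 21.5 = 11.0 days

11.0


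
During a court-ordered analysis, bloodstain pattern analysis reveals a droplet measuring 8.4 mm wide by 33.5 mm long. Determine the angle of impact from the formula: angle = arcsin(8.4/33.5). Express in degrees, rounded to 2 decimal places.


Blood spatter impact angle calculation:
width / length = 8.4 / 33.5 = 0.250746
angle = arcsin(0.250746)
angle = 14.52 degrees

14.52


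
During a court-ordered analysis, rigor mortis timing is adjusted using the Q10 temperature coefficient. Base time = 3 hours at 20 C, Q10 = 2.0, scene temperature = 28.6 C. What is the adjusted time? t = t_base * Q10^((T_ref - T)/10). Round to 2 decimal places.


Rigor mortis time adjustment:
Exponent = (T_ref - T_actual) / 10 = (20 - 28.6) / 10 = -0.86
Q10 factor = 2.0^-0.86 = 0.55095
t_adjusted = 3 * 0.55095 = 1.65 hours

1.65


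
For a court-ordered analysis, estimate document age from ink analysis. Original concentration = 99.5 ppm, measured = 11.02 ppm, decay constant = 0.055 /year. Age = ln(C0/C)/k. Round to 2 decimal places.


Document age estimation:
C0/C = 99.5 / 11.02 = 9.029038
ln(C0/C) = 2.200446
t = 2.200446 / 0.055 = 40.01 years

40.01


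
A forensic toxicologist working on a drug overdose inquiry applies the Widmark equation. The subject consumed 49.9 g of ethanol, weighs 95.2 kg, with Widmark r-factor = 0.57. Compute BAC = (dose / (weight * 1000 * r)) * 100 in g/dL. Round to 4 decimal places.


Applying the Widmark formula:
BAC = (dose_g / (body_wt * 1000 * r)) * 100
Denominator = 95.2 * 1000 * 0.57 = 54264
BAC = (49.9 / 54264) * 100
BAC = 0.0920 g/dL

0.0920


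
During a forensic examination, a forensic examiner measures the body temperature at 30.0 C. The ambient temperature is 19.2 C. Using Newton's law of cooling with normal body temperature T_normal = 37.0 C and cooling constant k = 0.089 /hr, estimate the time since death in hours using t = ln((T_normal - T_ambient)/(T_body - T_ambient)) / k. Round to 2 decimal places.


Using Newton's law of cooling:
t = ln((T_normal - T_ambient) / (T_body - T_ambient)) / k
T_normal - T_ambient = 17.8
T_body - T_ambient = 10.8
Ratio = 1.648148
ln(ratio) = 0.499652
t = 0.499652 / 0.089 = 5.61 hours

5.61


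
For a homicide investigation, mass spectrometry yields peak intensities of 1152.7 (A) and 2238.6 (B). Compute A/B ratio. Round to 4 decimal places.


Spectral peak ratio:
Peak A = 1152.7 counts
Peak B = 2238.6 counts
Ratio = 1152.7 / 2238.6 = 0.5149

0.5149


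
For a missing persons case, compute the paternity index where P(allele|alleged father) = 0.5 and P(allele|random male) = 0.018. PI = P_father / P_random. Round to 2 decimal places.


Paternity Index calculation:
PI = P(allele|father) / P(allele|random)
PI = 0.5 / 0.018
PI = 27.78

27.78


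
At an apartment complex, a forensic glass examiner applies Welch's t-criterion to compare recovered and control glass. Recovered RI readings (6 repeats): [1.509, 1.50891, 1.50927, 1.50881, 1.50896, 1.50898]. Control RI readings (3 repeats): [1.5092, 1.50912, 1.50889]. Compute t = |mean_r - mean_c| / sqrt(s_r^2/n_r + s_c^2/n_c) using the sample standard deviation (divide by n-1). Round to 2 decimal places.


Welch's t-criterion for glass RI comparison:
Recovered mean = sum / n_r = 9.05393 / 6 = 1.5089883
Control mean = sum / n_c = 4.52721 / 3 = 1.50907
Recovered sample variance s_r^2 = 2.36567e-08
Control sample variance s_c^2 = 2.59e-08
Welch SE (unpooled) = sqrt(s_r^2/n_r + s_c^2/n_c) = sqrt(3.94278e-09 + 8.63333e-09) = sqrt(1.25761e-08) = 0.000112143
|mean_r - mean_c| = 8.16667e-05
t = 8.16667e-05 / 0.000112143 = 0.73

0.73
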